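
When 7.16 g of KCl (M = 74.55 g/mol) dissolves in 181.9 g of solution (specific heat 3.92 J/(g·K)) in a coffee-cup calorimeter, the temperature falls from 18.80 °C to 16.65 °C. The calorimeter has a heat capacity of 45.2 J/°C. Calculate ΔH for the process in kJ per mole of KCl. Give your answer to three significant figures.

ΔH = 17.0 kJ/mol

|ΔT| = |16.65 − 18.80| = 2.15 °C
|q_surr| = (181.9 × 3.92 + 45.2) × 2.15 = 758.248 × 2.15 = 1630 J
n(KCl) = 7.16 / 74.55 = 0.09604 mol
Temperature fell, so q_rxn = +|q_surr| = 1.630 kJ
ΔH = q_rxn / n = 16.97 kJ/mol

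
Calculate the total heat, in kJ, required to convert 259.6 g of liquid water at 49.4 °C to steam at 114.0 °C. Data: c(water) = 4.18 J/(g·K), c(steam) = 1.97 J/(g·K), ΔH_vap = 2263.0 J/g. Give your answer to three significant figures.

q = 650 kJ

q1 (heat water 49.4→100.0 °C): 259.6 × 4.18 × 50.6 = 54907 J
q2 (vaporize at 100 °C): 259.6 × 2263.0 = 587475 J
q3 (heat steam 100.0→114.0 °C): 259.6 × 1.97 × 14.0 = 7160 J
Total: 54907 + 587475 + 7160 = 649542 J = 650 kJ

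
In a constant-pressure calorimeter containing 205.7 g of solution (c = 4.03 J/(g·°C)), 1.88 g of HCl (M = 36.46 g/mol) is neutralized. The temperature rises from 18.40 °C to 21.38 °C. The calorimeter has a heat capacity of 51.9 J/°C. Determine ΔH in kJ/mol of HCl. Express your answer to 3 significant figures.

ΔH = -50.9 kJ/mol

|ΔT| = |21.38 − 18.40| = 2.98 °C
|q_surr| = (205.7 × 4.03 + 51.9) × 2.98 = 880.871 × 2.98 = 2625 J
n(HCl) = 1.88 / 36.46 = 0.05156 mol
Temperature rose, so q_rxn = −|q_surr| = -2.625 kJ
ΔH = q_rxn / n = -50.91 kJ/mol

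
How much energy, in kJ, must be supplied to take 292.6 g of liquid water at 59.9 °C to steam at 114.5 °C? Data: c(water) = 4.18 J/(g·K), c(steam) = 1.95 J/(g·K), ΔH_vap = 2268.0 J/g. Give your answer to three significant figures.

q = 721 kJ

q1 (heat water 59.9→100.0 °C): 292.6 × 4.18 × 40.1 = 49045 J
q2 (vaporize at 100 °C): 292.6 × 2268.0 = 663617 J
q3 (heat steam 100.0→114.5 °C): 292.6 × 1.95 × 14.5 = 8273 J
Total: 49045 + 663617 + 8273 = 720935 J = 721 kJ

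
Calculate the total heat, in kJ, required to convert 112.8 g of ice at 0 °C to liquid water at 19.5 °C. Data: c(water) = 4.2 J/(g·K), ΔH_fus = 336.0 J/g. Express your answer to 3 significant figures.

q = 47.1 kJ

q1 (melt at 0 °C): 112.8 × 336.0 = 37901 J
q2 (heat water 0.0→19.5 °C): 112.8 × 4.2 × 19.5 = 9238 J
Total: 37901 + 9238 = 47139 J = 47.1 kJ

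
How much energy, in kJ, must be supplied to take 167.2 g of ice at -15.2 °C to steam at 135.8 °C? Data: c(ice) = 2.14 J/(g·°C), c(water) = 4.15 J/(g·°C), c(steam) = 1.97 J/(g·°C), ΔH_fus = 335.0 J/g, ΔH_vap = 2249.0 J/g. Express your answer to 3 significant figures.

q = 519 kJ

q1 (heat ice -15.2→0.0 °C): 167.2 × 2.14 × 15.2 = 5439 J
q2 (melt at 0 °C): 167.2 × 335.0 = 56012 J
q3 (heat water 0.0→100.0 °C): 167.2 × 4.15 × 100.0 = 69388 J
q4 (vaporize at 100 °C): 167.2 × 2249.0 = 376033 J
q5 (heat steam 100.0→135.8 °C): 167.2 × 1.97 × 35.8 = 11792 J
Total: 5439 + 56012 + 69388 + 376033 + 11792 = 518664 J = 519 kJ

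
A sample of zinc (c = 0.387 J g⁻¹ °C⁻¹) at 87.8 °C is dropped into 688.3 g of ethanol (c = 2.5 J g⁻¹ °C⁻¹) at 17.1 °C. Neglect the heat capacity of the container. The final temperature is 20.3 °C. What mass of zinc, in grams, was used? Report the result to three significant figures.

q_gained = (688.3 × 2.5) × (20.3 − 17.1) = 5506 J
q_lost = m × 0.387 × (87.8 − 20.3) = 26.1225 m
m = 5506 / 26.1225 = 211 g

m = 211 g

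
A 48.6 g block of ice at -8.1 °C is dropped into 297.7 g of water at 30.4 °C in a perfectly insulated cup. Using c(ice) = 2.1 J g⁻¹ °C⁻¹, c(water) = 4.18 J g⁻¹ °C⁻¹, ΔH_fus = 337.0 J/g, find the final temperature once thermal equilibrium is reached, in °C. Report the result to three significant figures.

Heat to bring ice to 0 °C and melt it: q₁ = 48.6×2.1×8.1 + 48.6×337.0 = 17205 J
Heat the water can supply cooling to 0 °C: 297.7×4.18×30.4 = 37829.3 J > q₁, so all ice melts.
Energy balance: 297.7×4.18×(30.4 − T) = 17205 + 48.6×4.18×(T − 0)
1244.386(30.4 − T) = 17205 + 203.148 T
37829.3 − 17205 = 1447.534 T
T = 20624.3 / 1447.534 = 14.248 °C

T_f = 14.2 °C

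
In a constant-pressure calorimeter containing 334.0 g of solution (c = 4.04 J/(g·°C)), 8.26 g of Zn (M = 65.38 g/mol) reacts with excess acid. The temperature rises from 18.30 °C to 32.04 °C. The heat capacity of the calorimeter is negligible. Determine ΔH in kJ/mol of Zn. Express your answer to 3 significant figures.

|ΔT| = |32.04 − 18.30| = 13.74 °C
|q_surr| = (334.0 × 4.04) × 13.74 = 1349.36 × 13.74 = 18540 J
n(Zn) = 8.26 / 65.38 = 0.1263 mol
Temperature rose, so q_rxn = −|q_surr| = -18.54 kJ
ΔH = q_rxn / n = -146.8 kJ/mol

ΔH = -147 kJ/mol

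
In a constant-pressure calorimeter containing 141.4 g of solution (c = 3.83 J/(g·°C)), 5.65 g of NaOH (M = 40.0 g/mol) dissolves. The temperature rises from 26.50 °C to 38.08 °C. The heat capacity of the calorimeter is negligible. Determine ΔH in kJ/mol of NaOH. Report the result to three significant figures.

ΔH = -44.4 kJ/mol

|ΔT| = |38.08 − 26.50| = 11.58 °C
|q_surr| = (141.4 × 3.83) × 11.58 = 541.562 × 11.58 = 6271 J
n(NaOH) = 5.65 / 40.0 = 0.1413 mol
Temperature rose, so q_rxn = −|q_surr| = -6.271 kJ
ΔH = q_rxn / n = -44.38 kJ/mol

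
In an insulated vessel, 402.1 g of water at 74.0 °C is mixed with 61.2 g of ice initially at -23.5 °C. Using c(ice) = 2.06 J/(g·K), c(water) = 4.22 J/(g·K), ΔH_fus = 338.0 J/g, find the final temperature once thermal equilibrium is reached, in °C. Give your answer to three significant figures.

T_f = 52.1 °C

Heat to bring ice to 0 °C and melt it: q₁ = 61.2×2.06×23.5 + 61.2×338.0 = 23648 J
Heat the water can supply cooling to 0 °C: 402.1×4.22×74.0 = 125568 J > q₁, so all ice melts.
Energy balance: 402.1×4.22×(74.0 − T) = 23648 + 61.2×4.22×(T − 0)
1696.862(74.0 − T) = 23648 + 258.264 T
125568 − 23648 = 1955.126 T
T = 101920 / 1955.126 = 52.13 °C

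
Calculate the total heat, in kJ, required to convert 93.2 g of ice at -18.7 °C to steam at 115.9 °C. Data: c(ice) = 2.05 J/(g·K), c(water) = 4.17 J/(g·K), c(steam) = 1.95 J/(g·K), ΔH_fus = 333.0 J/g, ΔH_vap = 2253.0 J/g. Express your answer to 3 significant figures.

q = 286 kJ

q1 (heat ice -18.7→0.0 °C): 93.2 × 2.05 × 18.7 = 3573 J
q2 (melt at 0 °C): 93.2 × 333.0 = 31036 J
q3 (heat water 0.0→100.0 °C): 93.2 × 4.17 × 100.0 = 38864 J
q4 (vaporize at 100 °C): 93.2 × 2253.0 = 209980 J
q5 (heat steam 100.0→115.9 °C): 93.2 × 1.95 × 15.9 = 2890 J
Total: 3573 + 31036 + 38864 + 209980 + 2890 = 286343 J = 286 kJ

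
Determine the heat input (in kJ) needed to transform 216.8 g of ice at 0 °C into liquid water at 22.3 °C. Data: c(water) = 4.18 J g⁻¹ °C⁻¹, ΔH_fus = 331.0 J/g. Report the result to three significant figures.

q1 (melt at 0 °C): 216.8 × 331.0 = 71761 J
q2 (heat water 0.0→22.3 °C): 216.8 × 4.18 × 22.3 = 20209 J
Total: 71761 + 20209 = 91970 J = 92.0 kJ

q = 92.0 kJ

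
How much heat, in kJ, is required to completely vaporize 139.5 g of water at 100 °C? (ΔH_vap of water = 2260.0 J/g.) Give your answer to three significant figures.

q = 315 kJ

q = m × ΔH_vap = 139.5 × 2260.0 = 315300 J = 315 kJ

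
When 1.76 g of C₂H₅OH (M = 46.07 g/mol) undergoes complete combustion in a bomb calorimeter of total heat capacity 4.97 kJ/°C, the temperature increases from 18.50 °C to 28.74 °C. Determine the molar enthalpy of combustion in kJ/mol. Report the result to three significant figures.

ΔT = 28.74 − 18.50 = 10.24 °C
q_cal = C_cal × ΔT = 4.97 × 10.24 = 50.8928 kJ
n = 1.76 / 46.07 = 0.03820 mol
q_rxn = −q_cal = -50.8928 kJ
ΔH = -50.8928 / 0.03820 = -1332 kJ/mol

ΔH = -1330 kJ/mol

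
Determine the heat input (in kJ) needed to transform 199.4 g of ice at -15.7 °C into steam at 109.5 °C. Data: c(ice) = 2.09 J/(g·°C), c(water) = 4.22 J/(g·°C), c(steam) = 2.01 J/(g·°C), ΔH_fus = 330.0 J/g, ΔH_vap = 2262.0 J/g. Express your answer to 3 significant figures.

q1 (heat ice -15.7→0.0 °C): 199.4 × 2.09 × 15.7 = 6543 J
q2 (melt at 0 °C): 199.4 × 330.0 = 65802 J
q3 (heat water 0.0→100.0 °C): 199.4 × 4.22 × 100.0 = 84147 J
q4 (vaporize at 100 °C): 199.4 × 2262.0 = 451043 J
q5 (heat steam 100.0→109.5 °C): 199.4 × 2.01 × 9.5 = 3808 J
Total: 6543 + 65802 + 84147 + 451043 + 3808 = 611343 J = 611 kJ

q = 611 kJ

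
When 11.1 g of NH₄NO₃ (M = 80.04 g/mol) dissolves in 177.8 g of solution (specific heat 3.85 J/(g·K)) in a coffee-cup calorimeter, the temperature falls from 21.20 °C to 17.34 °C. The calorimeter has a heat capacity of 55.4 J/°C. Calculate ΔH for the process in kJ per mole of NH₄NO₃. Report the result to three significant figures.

|ΔT| = |17.34 − 21.20| = 3.86 °C
|q_surr| = (177.8 × 3.85 + 55.4) × 3.86 = 739.93 × 3.86 = 2856 J
n(NH₄NO₃) = 11.1 / 80.04 = 0.1387 mol
Temperature fell, so q_rxn = +|q_surr| = 2.856 kJ
ΔH = q_rxn / n = 20.59 kJ/mol

ΔH = 20.6 kJ/mol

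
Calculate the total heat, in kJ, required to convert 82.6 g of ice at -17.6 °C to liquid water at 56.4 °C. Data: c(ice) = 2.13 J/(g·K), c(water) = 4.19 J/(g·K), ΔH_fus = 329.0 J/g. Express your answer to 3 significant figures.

q1 (heat ice -17.6→0.0 °C): 82.6 × 2.13 × 17.6 = 3097 J
q2 (melt at 0 °C): 82.6 × 329.0 = 27175 J
q3 (heat water 0.0→56.4 °C): 82.6 × 4.19 × 56.4 = 19520 J
Total: 3097 + 27175 + 19520 = 49792 J = 49.8 kJ

q = 49.8 kJ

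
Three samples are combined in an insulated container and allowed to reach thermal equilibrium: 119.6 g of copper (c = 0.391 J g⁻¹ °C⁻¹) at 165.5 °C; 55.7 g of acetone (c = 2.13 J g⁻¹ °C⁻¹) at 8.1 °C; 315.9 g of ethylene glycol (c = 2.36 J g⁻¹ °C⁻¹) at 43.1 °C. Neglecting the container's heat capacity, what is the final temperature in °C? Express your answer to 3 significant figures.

Σ mᵢcᵢ(T − Tᵢ) = 0  ⇒  T = Σ mᵢcᵢTᵢ / Σ mᵢcᵢ
Σ mᵢcᵢ = 119.6×0.391 + 55.7×2.13 + 315.9×2.36 = 910.9286
Σ mᵢcᵢTᵢ = 46.7636×165.5 + 118.641×8.1 + 745.524×43.1 = 40832
T = 40832 / 910.9286 = 44.82 °C

T_f = 44.8 °C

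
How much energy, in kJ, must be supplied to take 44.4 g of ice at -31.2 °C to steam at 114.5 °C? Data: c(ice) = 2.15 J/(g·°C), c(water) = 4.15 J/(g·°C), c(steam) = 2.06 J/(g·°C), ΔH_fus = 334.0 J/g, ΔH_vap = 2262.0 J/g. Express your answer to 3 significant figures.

q = 138 kJ

q1 (heat ice -31.2→0.0 °C): 44.4 × 2.15 × 31.2 = 2978 J
q2 (melt at 0 °C): 44.4 × 334.0 = 14830 J
q3 (heat water 0.0→100.0 °C): 44.4 × 4.15 × 100.0 = 18426 J
q4 (vaporize at 100 °C): 44.4 × 2262.0 = 100433 J
q5 (heat steam 100.0→114.5 °C): 44.4 × 2.06 × 14.5 = 1326 J
Total: 2978 + 14830 + 18426 + 100433 + 1326 = 137993 J = 138 kJ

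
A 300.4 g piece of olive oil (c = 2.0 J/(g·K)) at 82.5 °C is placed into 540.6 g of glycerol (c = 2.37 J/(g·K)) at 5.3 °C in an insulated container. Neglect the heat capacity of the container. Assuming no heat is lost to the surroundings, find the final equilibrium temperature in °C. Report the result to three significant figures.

Heat lost by olive oil = heat gained by glycerol.
(300.4)(2.0)(82.5 − T) = (540.6)(2.37)(T − 5.3)
600.8 (82.5 − T) = 1281.222 (T − 5.3)
49566 − 600.8 T = 1281.222 T − 6790.5
56356.5 = 1882.022 T
T = 29.94 °C

T_f = 29.9 °C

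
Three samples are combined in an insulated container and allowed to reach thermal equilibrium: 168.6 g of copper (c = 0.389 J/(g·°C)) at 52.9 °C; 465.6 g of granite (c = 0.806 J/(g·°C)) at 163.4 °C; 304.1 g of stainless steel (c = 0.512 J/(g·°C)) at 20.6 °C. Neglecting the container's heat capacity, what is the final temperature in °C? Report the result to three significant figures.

T_f = 114 °C

Σ mᵢcᵢ(T − Tᵢ) = 0  ⇒  T = Σ mᵢcᵢTᵢ / Σ mᵢcᵢ
Σ mᵢcᵢ = 168.6×0.389 + 465.6×0.806 + 304.1×0.512 = 596.5582
Σ mᵢcᵢTᵢ = 65.5854×52.9 + 375.2736×163.4 + 155.6992×20.6 = 67997
T = 67997 / 596.5582 = 114.0 °C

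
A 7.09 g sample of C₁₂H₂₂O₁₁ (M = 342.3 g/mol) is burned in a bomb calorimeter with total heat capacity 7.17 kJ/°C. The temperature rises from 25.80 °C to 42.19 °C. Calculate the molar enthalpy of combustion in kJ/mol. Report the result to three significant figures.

ΔT = 42.19 − 25.80 = 16.39 °C
q_cal = C_cal × ΔT = 7.17 × 16.39 = 117.5163 kJ
n = 7.09 / 342.3 = 0.02071 mol
q_rxn = −q_cal = -117.5163 kJ
ΔH = -117.5163 / 0.02071 = -5674 kJ/mol

ΔH = -5670 kJ/mol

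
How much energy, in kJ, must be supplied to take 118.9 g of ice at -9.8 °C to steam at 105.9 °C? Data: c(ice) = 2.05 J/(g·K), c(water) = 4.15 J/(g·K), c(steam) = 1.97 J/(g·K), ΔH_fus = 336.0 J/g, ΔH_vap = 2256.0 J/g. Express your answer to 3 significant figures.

q = 361 kJ

q1 (heat ice -9.8→0.0 °C): 118.9 × 2.05 × 9.8 = 2389 J
q2 (melt at 0 °C): 118.9 × 336.0 = 39950 J
q3 (heat water 0.0→100.0 °C): 118.9 × 4.15 × 100.0 = 49344 J
q4 (vaporize at 100 °C): 118.9 × 2256.0 = 268238 J
q5 (heat steam 100.0→105.9 °C): 118.9 × 1.97 × 5.9 = 1382 J
Total: 2389 + 39950 + 49344 + 268238 + 1382 = 361303 J = 361 kJ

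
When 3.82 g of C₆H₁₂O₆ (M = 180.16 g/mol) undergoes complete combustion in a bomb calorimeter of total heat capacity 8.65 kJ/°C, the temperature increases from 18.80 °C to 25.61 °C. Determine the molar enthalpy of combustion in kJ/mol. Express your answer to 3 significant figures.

ΔH = -2780 kJ/mol

ΔT = 25.61 − 18.80 = 6.81 °C
q_cal = C_cal × ΔT = 8.65 × 6.81 = 58.9065 kJ
n = 3.82 / 180.16 = 0.02120 mol
q_rxn = −q_cal = -58.9065 kJ
ΔH = -58.9065 / 0.02120 = -2779 kJ/mol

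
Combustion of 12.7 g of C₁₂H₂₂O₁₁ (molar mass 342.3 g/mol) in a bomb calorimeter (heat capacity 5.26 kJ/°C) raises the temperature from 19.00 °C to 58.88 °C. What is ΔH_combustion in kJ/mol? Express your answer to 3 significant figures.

ΔH = -5650 kJ/mol

ΔT = 58.88 − 19.00 = 39.88 °C
q_cal = C_cal × ΔT = 5.26 × 39.88 = 209.7688 kJ
n = 12.7 / 342.3 = 0.03710 mol
q_rxn = −q_cal = -209.7688 kJ
ΔH = -209.7688 / 0.03710 = -5654 kJ/mol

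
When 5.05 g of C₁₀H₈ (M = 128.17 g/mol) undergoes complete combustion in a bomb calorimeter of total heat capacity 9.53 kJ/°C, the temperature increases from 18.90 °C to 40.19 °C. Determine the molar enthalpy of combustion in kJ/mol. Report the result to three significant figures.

ΔT = 40.19 − 18.90 = 21.29 °C
q_cal = C_cal × ΔT = 9.53 × 21.29 = 202.8937 kJ
n = 5.05 / 128.17 = 0.03940 mol
q_rxn = −q_cal = -202.8937 kJ
ΔH = -202.8937 / 0.03940 = -5150 kJ/mol

ΔH = -5150 kJ/mol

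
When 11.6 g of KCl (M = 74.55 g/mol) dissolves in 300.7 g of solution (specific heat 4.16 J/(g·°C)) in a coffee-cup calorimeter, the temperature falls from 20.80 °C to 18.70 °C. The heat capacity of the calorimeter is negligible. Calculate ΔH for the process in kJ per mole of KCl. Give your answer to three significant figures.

|ΔT| = |18.70 − 20.80| = 2.10 °C
|q_surr| = (300.7 × 4.16) × 2.10 = 1250.912 × 2.10 = 2627 J
n(KCl) = 11.6 / 74.55 = 0.1556 mol
Temperature fell, so q_rxn = +|q_surr| = 2.627 kJ
ΔH = q_rxn / n = 16.88 kJ/mol

ΔH = 16.9 kJ/mol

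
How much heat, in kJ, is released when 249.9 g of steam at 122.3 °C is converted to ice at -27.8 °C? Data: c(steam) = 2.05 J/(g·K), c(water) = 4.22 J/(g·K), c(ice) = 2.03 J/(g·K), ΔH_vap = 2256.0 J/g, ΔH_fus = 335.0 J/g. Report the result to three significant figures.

q = 778 kJ

q1 (cool steam 122.3→100 °C): 249.9 × 2.05 × 22.3 = 11424 J
q2 (condense at 100 °C): 249.9 × 2256.0 = 563774 J
q3 (cool water 100→0 °C): 249.9 × 4.22 × 100.0 = 105458 J
q4 (freeze at 0 °C): 249.9 × 335.0 = 83717 J
q5 (cool ice 0→-27.8 °C): 249.9 × 2.03 × 27.8 = 14103 J
Total: 11424 + 563774 + 105458 + 83717 + 14103 = 778476 J = 778 kJ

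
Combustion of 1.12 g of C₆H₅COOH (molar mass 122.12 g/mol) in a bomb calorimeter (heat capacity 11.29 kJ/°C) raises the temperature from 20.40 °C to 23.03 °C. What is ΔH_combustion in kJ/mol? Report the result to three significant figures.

ΔH = -3240 kJ/mol

ΔT = 23.03 − 20.40 = 2.63 °C
q_cal = C_cal × ΔT = 11.29 × 2.63 = 29.6927 kJ
n = 1.12 / 122.12 = 0.009171 mol
q_rxn = −q_cal = -29.6927 kJ
ΔH = -29.6927 / 0.009171 = -3238 kJ/mol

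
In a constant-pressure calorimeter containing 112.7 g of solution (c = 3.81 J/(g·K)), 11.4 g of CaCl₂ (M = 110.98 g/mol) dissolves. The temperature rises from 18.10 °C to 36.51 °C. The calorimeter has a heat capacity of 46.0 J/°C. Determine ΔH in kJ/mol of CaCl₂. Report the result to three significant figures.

|ΔT| = |36.51 − 18.10| = 18.41 °C
|q_surr| = (112.7 × 3.81 + 46.0) × 18.41 = 475.387 × 18.41 = 8752 J
n(CaCl₂) = 11.4 / 110.98 = 0.1027 mol
Temperature rose, so q_rxn = −|q_surr| = -8.752 kJ
ΔH = q_rxn / n = -85.22 kJ/mol

ΔH = -85.2 kJ/mol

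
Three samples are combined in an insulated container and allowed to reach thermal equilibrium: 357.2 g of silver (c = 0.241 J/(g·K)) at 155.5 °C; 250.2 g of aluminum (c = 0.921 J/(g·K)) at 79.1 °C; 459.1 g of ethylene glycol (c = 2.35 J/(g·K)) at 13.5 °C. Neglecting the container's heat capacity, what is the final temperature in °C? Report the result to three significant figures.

Σ mᵢcᵢ(T − Tᵢ) = 0  ⇒  T = Σ mᵢcᵢTᵢ / Σ mᵢcᵢ
Σ mᵢcᵢ = 357.2×0.241 + 250.2×0.921 + 459.1×2.35 = 1395.4044
Σ mᵢcᵢTᵢ = 86.0852×155.5 + 230.4342×79.1 + 1078.885×13.5 = 46179
T = 46179 / 1395.4044 = 33.09 °C

T_f = 33.1 °C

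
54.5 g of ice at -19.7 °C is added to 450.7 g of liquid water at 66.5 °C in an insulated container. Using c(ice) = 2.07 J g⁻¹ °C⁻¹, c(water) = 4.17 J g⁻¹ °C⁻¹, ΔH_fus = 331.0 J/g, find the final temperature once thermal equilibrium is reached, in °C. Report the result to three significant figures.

T_f = 49.7 °C

Heat to bring ice to 0 °C and melt it: q₁ = 54.5×2.07×19.7 + 54.5×331.0 = 20262 J
Heat the water can supply cooling to 0 °C: 450.7×4.17×66.5 = 124981 J > q₁, so all ice melts.
Energy balance: 450.7×4.17×(66.5 − T) = 20262 + 54.5×4.17×(T − 0)
1879.419(66.5 − T) = 20262 + 227.265 T
124981 − 20262 = 2106.684 T
T = 104719 / 2106.684 = 49.71 °C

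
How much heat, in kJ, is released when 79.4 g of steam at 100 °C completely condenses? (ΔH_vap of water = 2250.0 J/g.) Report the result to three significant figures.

q = 179 kJ

q = m × ΔH_vap = 79.4 × 2250.0 = 178700 J = 179 kJ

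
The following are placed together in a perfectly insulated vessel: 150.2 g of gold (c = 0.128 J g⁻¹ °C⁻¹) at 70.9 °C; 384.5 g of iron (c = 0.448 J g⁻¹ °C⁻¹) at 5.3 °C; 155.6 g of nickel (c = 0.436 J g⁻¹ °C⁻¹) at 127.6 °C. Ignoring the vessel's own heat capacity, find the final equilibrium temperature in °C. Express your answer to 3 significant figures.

Σ mᵢcᵢ(T − Tᵢ) = 0  ⇒  T = Σ mᵢcᵢTᵢ / Σ mᵢcᵢ
Σ mᵢcᵢ = 150.2×0.128 + 384.5×0.448 + 155.6×0.436 = 259.3232
Σ mᵢcᵢTᵢ = 19.2256×70.9 + 172.256×5.3 + 67.8416×127.6 = 10933
T = 10933 / 259.3232 = 42.16 °C

T_f = 42.2 °C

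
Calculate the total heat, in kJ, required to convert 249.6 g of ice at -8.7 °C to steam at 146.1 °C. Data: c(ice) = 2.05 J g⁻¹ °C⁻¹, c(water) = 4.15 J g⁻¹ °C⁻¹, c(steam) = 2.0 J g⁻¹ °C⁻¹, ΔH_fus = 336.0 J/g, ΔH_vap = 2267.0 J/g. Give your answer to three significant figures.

q1 (heat ice -8.7→0.0 °C): 249.6 × 2.05 × 8.7 = 4452 J
q2 (melt at 0 °C): 249.6 × 336.0 = 83866 J
q3 (heat water 0.0→100.0 °C): 249.6 × 4.15 × 100.0 = 103584 J
q4 (vaporize at 100 °C): 249.6 × 2267.0 = 565843 J
q5 (heat steam 100.0→146.1 °C): 249.6 × 2.0 × 46.1 = 23013 J
Total: 4452 + 83866 + 103584 + 565843 + 23013 = 780758 J = 781 kJ

q = 781 kJ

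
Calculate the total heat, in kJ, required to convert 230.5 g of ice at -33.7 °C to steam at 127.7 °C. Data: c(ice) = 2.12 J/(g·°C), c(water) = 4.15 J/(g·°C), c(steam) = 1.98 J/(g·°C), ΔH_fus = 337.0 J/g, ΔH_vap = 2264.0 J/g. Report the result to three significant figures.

q1 (heat ice -33.7→0.0 °C): 230.5 × 2.12 × 33.7 = 16468 J
q2 (melt at 0 °C): 230.5 × 337.0 = 77679 J
q3 (heat water 0.0→100.0 °C): 230.5 × 4.15 × 100.0 = 95658 J
q4 (vaporize at 100 °C): 230.5 × 2264.0 = 521852 J
q5 (heat steam 100.0→127.7 °C): 230.5 × 1.98 × 27.7 = 12642 J
Total: 16468 + 77679 + 95658 + 521852 + 12642 = 724299 J = 724 kJ

q = 724 kJ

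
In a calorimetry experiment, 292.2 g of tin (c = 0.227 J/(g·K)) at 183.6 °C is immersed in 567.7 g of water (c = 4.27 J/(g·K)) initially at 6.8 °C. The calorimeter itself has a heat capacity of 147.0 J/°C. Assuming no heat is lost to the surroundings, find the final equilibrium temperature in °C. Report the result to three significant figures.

T_f = 11.2 °C

Heat lost by tin = heat gained by water + calorimeter.
(292.2)(0.227)(183.6 − T) = [(567.7)(4.27) + 147.0](T − 6.8)
66.3294 (183.6 − T) = 2571.079 (T − 6.8)
12178 − 66.3294 T = 2571.079 T − 17483
29661 = 2637.4084 T
T = 11.246 °C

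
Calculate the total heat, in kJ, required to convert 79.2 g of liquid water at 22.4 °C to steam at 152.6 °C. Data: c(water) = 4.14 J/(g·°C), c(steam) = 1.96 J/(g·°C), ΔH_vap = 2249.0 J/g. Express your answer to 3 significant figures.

q1 (heat water 22.4→100.0 °C): 79.2 × 4.14 × 77.6 = 25444 J
q2 (vaporize at 100 °C): 79.2 × 2249.0 = 178121 J
q3 (heat steam 100.0→152.6 °C): 79.2 × 1.96 × 52.6 = 8165 J
Total: 25444 + 178121 + 8165 = 211730 J = 212 kJ

q = 212 kJ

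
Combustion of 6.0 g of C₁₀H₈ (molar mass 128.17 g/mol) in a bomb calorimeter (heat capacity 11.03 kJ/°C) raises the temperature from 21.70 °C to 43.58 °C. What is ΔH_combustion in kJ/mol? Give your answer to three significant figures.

ΔT = 43.58 − 21.70 = 21.88 °C
q_cal = C_cal × ΔT = 11.03 × 21.88 = 241.3364 kJ
n = 6.0 / 128.17 = 0.04681 mol
q_rxn = −q_cal = -241.3364 kJ
ΔH = -241.3364 / 0.04681 = -5156 kJ/mol

ΔH = -5160 kJ/mol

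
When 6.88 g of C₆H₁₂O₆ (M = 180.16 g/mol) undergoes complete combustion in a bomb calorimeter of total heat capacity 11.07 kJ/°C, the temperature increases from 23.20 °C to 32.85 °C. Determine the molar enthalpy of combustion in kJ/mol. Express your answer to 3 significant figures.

ΔH = -2800 kJ/mol

ΔT = 32.85 − 23.20 = 9.65 °C
q_cal = C_cal × ΔT = 11.07 × 9.65 = 106.8255 kJ
n = 6.88 / 180.16 = 0.03819 mol
q_rxn = −q_cal = -106.8255 kJ
ΔH = -106.8255 / 0.03819 = -2797 kJ/mol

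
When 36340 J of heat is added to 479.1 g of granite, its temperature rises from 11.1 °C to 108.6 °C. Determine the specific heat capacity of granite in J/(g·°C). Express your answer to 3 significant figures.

c = q / (m ΔT) = 36340 / (479.1 × 97.5)
c = 36340 / 46712.25 = 0.778 J/(g·°C)

c = 0.778 J/(g·°C)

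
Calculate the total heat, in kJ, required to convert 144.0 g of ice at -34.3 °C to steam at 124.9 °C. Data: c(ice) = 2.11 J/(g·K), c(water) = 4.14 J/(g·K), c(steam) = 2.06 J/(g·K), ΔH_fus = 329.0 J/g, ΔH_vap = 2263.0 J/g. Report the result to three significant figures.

q1 (heat ice -34.3→0.0 °C): 144.0 × 2.11 × 34.3 = 10422 J
q2 (melt at 0 °C): 144.0 × 329.0 = 47376 J
q3 (heat water 0.0→100.0 °C): 144.0 × 4.14 × 100.0 = 59616 J
q4 (vaporize at 100 °C): 144.0 × 2263.0 = 325872 J
q5 (heat steam 100.0→124.9 °C): 144.0 × 2.06 × 24.9 = 7386 J
Total: 10422 + 47376 + 59616 + 325872 + 7386 = 450672 J = 451 kJ

q = 451 kJ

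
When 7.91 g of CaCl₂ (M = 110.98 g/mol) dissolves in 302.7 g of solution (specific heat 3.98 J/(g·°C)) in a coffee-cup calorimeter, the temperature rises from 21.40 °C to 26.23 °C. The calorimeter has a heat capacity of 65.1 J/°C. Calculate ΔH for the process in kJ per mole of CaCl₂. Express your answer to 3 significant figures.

|ΔT| = |26.23 − 21.40| = 4.83 °C
|q_surr| = (302.7 × 3.98 + 65.1) × 4.83 = 1269.846 × 4.83 = 6133 J
n(CaCl₂) = 7.91 / 110.98 = 0.07127 mol
Temperature rose, so q_rxn = −|q_surr| = -6.133 kJ
ΔH = q_rxn / n = -86.05 kJ/mol

ΔH = -86.1 kJ/mol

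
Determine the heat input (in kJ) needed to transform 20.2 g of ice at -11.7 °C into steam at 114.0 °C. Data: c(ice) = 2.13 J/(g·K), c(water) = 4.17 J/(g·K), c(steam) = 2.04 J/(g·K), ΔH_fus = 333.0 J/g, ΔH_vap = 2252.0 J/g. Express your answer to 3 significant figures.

q = 61.7 kJ

q1 (heat ice -11.7→0.0 °C): 20.2 × 2.13 × 11.7 = 503 J
q2 (melt at 0 °C): 20.2 × 333.0 = 6727 J
q3 (heat water 0.0→100.0 °C): 20.2 × 4.17 × 100.0 = 8423 J
q4 (vaporize at 100 °C): 20.2 × 2252.0 = 45490 J
q5 (heat steam 100.0→114.0 °C): 20.2 × 2.04 × 14.0 = 577 J
Total: 503 + 6727 + 8423 + 45490 + 577 = 61720 J = 61.7 kJ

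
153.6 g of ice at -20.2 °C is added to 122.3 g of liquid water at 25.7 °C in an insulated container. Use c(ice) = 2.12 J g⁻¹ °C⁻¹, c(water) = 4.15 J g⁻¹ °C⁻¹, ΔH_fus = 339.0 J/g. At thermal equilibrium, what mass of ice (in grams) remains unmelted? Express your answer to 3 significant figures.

m_ice remaining = 135 g

Heat to warm all ice to 0 °C: 153.6×2.12×20.2 = 6577.8 J
Heat released by water cooling to 0 °C: 122.3×4.15×25.7 = 13044 J
13044 J < 6577.8 + 153.6×339.0 = 58648.2 J, so not all ice melts; final T = 0 °C.
Heat left for melting: 13044 − 6577.8 = 6466.2 J
Mass melted = 6466.2 / 339.0 = 19.07 g
Ice remaining = 153.6 − 19.07 = 134.53 g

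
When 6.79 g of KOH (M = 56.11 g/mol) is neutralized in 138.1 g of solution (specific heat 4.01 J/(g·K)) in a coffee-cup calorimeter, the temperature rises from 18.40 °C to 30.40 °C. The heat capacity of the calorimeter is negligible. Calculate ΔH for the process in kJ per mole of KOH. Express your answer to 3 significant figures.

|ΔT| = |30.40 − 18.40| = 12.00 °C
|q_surr| = (138.1 × 4.01) × 12.00 = 553.781 × 12.00 = 6645 J
n(KOH) = 6.79 / 56.11 = 0.1210 mol
Temperature rose, so q_rxn = −|q_surr| = -6.645 kJ
ΔH = q_rxn / n = -54.92 kJ/mol

ΔH = -54.9 kJ/mol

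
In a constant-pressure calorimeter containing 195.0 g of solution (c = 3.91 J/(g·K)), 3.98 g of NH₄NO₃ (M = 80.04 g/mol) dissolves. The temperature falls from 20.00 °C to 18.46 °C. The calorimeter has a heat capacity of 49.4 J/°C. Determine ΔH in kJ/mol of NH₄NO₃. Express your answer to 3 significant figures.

ΔH = 25.1 kJ/mol

|ΔT| = |18.46 − 20.00| = 1.54 °C
|q_surr| = (195.0 × 3.91 + 49.4) × 1.54 = 811.85 × 1.54 = 1250 J
n(NH₄NO₃) = 3.98 / 80.04 = 0.04973 mol
Temperature fell, so q_rxn = +|q_surr| = 1.250 kJ
ΔH = q_rxn / n = 25.14 kJ/mol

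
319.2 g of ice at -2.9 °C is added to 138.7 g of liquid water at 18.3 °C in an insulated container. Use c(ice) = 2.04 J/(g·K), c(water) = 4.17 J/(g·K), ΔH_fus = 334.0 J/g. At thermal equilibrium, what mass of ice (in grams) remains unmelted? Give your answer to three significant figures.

Heat to warm all ice to 0 °C: 319.2×2.04×2.9 = 1888.4 J
Heat released by water cooling to 0 °C: 138.7×4.17×18.3 = 10584 J
10584 J < 1888.4 + 319.2×334.0 = 108501.2 J, so not all ice melts; final T = 0 °C.
Heat left for melting: 10584 − 1888.4 = 8695.6 J
Mass melted = 8695.6 / 334.0 = 26.03 g
Ice remaining = 319.2 − 26.03 = 293.17 g

m_ice remaining = 293 g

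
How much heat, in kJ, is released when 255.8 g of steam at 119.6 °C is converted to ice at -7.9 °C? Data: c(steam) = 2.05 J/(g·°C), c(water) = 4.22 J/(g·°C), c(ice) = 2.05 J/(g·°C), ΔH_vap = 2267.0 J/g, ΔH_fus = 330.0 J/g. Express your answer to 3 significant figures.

q = 787 kJ

q1 (cool steam 119.6→100 °C): 255.8 × 2.05 × 19.6 = 10278 J
q2 (condense at 100 °C): 255.8 × 2267.0 = 579899 J
q3 (cool water 100→0 °C): 255.8 × 4.22 × 100.0 = 107948 J
q4 (freeze at 0 °C): 255.8 × 330.0 = 84414 J
q5 (cool ice 0→-7.9 °C): 255.8 × 2.05 × 7.9 = 4143 J
Total: 10278 + 579899 + 107948 + 84414 + 4143 = 786682 J = 787 kJ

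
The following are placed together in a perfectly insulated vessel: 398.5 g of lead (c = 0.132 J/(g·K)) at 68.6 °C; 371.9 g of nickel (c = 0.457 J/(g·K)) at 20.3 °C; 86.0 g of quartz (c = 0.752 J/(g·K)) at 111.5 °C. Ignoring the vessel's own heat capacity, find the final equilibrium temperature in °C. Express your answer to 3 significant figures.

T_f = 49.7 °C

Σ mᵢcᵢ(T − Tᵢ) = 0  ⇒  T = Σ mᵢcᵢTᵢ / Σ mᵢcᵢ
Σ mᵢcᵢ = 398.5×0.132 + 371.9×0.457 + 86.0×0.752 = 287.2323
Σ mᵢcᵢTᵢ = 52.602×68.6 + 169.9583×20.3 + 64.672×111.5 = 14270
T = 14270 / 287.2323 = 49.68 °C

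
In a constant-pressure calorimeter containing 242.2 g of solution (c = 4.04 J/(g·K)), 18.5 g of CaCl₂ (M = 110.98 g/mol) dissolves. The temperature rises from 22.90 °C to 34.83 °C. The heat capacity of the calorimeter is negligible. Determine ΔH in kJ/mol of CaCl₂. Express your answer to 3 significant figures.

ΔH = -70.0 kJ/mol

|ΔT| = |34.83 − 22.90| = 11.93 °C
|q_surr| = (242.2 × 4.04) × 11.93 = 978.488 × 11.93 = 11670 J
n(CaCl₂) = 18.5 / 110.98 = 0.1667 mol
Temperature rose, so q_rxn = −|q_surr| = -11.67 kJ
ΔH = q_rxn / n = -70.01 kJ/mol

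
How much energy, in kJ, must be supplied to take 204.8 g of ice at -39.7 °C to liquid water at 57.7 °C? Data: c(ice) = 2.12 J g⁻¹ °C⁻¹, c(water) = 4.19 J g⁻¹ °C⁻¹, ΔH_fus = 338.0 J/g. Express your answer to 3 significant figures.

q = 136 kJ

q1 (heat ice -39.7→0.0 °C): 204.8 × 2.12 × 39.7 = 17237 J
q2 (melt at 0 °C): 204.8 × 338.0 = 69222 J
q3 (heat water 0.0→57.7 °C): 204.8 × 4.19 × 57.7 = 49513 J
Total: 17237 + 69222 + 49513 = 135972 J = 136 kJ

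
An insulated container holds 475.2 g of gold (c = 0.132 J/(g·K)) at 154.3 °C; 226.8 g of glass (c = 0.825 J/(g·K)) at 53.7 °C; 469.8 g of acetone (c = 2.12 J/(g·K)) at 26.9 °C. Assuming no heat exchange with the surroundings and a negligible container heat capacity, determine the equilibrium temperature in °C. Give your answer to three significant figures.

T_f = 37.3 °C

Σ mᵢcᵢ(T − Tᵢ) = 0  ⇒  T = Σ mᵢcᵢTᵢ / Σ mᵢcᵢ
Σ mᵢcᵢ = 475.2×0.132 + 226.8×0.825 + 469.8×2.12 = 1245.8124
Σ mᵢcᵢTᵢ = 62.7264×154.3 + 187.11×53.7 + 995.976×26.9 = 46518
T = 46518 / 1245.8124 = 37.34 °C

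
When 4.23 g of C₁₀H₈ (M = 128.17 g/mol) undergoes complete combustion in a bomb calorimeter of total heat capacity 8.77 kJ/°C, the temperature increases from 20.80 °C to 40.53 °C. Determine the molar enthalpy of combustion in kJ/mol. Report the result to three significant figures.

ΔH = -5240 kJ/mol

ΔT = 40.53 − 20.80 = 19.73 °C
q_cal = C_cal × ΔT = 8.77 × 19.73 = 173.0321 kJ
n = 4.23 / 128.17 = 0.03300 mol
q_rxn = −q_cal = -173.0321 kJ
ΔH = -173.0321 / 0.03300 = -5243 kJ/mol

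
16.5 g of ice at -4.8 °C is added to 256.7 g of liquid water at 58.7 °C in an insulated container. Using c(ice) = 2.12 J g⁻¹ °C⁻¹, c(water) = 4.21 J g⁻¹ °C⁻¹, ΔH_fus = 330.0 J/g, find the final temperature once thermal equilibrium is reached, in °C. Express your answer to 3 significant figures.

T_f = 50.3 °C

Heat to bring ice to 0 °C and melt it: q₁ = 16.5×2.12×4.8 + 16.5×330.0 = 5612.9 J
Heat the water can supply cooling to 0 °C: 256.7×4.21×58.7 = 63437.5 J > q₁, so all ice melts.
Energy balance: 256.7×4.21×(58.7 − T) = 5612.9 + 16.5×4.21×(T − 0)
1080.707(58.7 − T) = 5612.9 + 69.465 T
63437.5 − 5612.9 = 1150.172 T
T = 57824.6 / 1150.172 = 50.27 °C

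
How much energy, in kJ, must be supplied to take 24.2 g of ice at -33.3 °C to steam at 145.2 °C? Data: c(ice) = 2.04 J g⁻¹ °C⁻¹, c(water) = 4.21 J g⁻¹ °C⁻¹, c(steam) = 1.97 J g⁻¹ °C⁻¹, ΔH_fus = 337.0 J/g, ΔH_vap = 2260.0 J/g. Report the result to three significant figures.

q = 76.8 kJ

q1 (heat ice -33.3→0.0 °C): 24.2 × 2.04 × 33.3 = 1644 J
q2 (melt at 0 °C): 24.2 × 337.0 = 8155 J
q3 (heat water 0.0→100.0 °C): 24.2 × 4.21 × 100.0 = 10188 J
q4 (vaporize at 100 °C): 24.2 × 2260.0 = 54692 J
q5 (heat steam 100.0→145.2 °C): 24.2 × 1.97 × 45.2 = 2155 J
Total: 1644 + 8155 + 10188 + 54692 + 2155 = 76834 J = 76.8 kJ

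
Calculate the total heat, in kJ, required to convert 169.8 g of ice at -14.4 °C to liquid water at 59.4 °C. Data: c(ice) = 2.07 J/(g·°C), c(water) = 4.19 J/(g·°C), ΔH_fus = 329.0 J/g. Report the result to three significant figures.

q1 (heat ice -14.4→0.0 °C): 169.8 × 2.07 × 14.4 = 5061 J
q2 (melt at 0 °C): 169.8 × 329.0 = 55864 J
q3 (heat water 0.0→59.4 °C): 169.8 × 4.19 × 59.4 = 42261 J
Total: 5061 + 55864 + 42261 = 103186 J = 103 kJ

q = 103 kJ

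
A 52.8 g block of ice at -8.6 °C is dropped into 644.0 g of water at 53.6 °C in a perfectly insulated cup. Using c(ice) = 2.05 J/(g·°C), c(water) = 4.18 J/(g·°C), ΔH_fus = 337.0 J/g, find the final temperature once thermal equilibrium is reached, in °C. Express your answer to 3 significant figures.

Heat to bring ice to 0 °C and melt it: q₁ = 52.8×2.05×8.6 + 52.8×337.0 = 18724 J
Heat the water can supply cooling to 0 °C: 644.0×4.18×53.6 = 144287 J > q₁, so all ice melts.
Energy balance: 644.0×4.18×(53.6 − T) = 18724 + 52.8×4.18×(T − 0)
2691.92(53.6 − T) = 18724 + 220.704 T
144287 − 18724 = 2912.624 T
T = 125563 / 2912.624 = 43.11 °C

T_f = 43.1 °C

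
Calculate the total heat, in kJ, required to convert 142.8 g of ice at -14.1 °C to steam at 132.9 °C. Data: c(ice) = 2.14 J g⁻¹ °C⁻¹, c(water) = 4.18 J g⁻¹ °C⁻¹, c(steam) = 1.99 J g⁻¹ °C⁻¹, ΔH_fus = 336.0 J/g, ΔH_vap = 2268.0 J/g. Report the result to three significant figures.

q1 (heat ice -14.1→0.0 °C): 142.8 × 2.14 × 14.1 = 4309 J
q2 (melt at 0 °C): 142.8 × 336.0 = 47981 J
q3 (heat water 0.0→100.0 °C): 142.8 × 4.18 × 100.0 = 59690 J
q4 (vaporize at 100 °C): 142.8 × 2268.0 = 323870 J
q5 (heat steam 100.0→132.9 °C): 142.8 × 1.99 × 32.9 = 9349 J
Total: 4309 + 47981 + 59690 + 323870 + 9349 = 445199 J = 445 kJ

q = 445 kJ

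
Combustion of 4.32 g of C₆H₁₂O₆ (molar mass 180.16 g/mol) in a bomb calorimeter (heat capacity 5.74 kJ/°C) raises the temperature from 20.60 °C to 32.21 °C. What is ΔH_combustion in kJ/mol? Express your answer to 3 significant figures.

ΔH = -2780 kJ/mol

ΔT = 32.21 − 20.60 = 11.61 °C
q_cal = C_cal × ΔT = 5.74 × 11.61 = 66.6414 kJ
n = 4.32 / 180.16 = 0.02398 mol
q_rxn = −q_cal = -66.6414 kJ
ΔH = -66.6414 / 0.02398 = -2779 kJ/mol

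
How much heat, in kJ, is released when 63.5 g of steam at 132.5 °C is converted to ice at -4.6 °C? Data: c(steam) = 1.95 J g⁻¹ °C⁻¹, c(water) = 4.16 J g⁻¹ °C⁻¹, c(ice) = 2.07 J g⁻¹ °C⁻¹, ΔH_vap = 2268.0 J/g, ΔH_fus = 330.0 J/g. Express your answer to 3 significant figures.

q = 196 kJ

q1 (cool steam 132.5→100 °C): 63.5 × 1.95 × 32.5 = 4024 J
q2 (condense at 100 °C): 63.5 × 2268.0 = 144018 J
q3 (cool water 100→0 °C): 63.5 × 4.16 × 100.0 = 26416 J
q4 (freeze at 0 °C): 63.5 × 330.0 = 20955 J
q5 (cool ice 0→-4.6 °C): 63.5 × 2.07 × 4.6 = 605 J
Total: 4024 + 144018 + 26416 + 20955 + 605 = 196018 J = 196 kJ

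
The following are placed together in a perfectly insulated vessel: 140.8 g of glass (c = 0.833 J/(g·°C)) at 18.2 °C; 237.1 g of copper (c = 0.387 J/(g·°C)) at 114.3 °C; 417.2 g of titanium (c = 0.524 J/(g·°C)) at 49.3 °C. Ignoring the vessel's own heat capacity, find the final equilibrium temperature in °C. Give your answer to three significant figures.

T_f = 54.7 °C

Σ mᵢcᵢ(T − Tᵢ) = 0  ⇒  T = Σ mᵢcᵢTᵢ / Σ mᵢcᵢ
Σ mᵢcᵢ = 140.8×0.833 + 237.1×0.387 + 417.2×0.524 = 427.6569
Σ mᵢcᵢTᵢ = 117.2864×18.2 + 91.7577×114.3 + 218.6128×49.3 = 23400
T = 23400 / 427.6569 = 54.72 °C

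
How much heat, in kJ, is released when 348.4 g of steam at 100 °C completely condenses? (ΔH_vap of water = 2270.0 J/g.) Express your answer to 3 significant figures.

q = m × ΔH_vap = 348.4 × 2270.0 = 790900 J = 791 kJ

q = 791 kJ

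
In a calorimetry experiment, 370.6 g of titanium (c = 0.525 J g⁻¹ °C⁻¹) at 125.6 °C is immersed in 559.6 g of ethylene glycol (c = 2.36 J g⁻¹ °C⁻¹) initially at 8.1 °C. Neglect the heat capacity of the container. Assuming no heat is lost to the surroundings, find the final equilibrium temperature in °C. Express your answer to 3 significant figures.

Heat lost by titanium = heat gained by ethylene glycol.
(370.6)(0.525)(125.6 − T) = (559.6)(2.36)(T − 8.1)
194.565 (125.6 − T) = 1320.656 (T − 8.1)
24437 − 194.565 T = 1320.656 T − 10697
35134 = 1515.221 T
T = 23.19 °C

T_f = 23.2 °C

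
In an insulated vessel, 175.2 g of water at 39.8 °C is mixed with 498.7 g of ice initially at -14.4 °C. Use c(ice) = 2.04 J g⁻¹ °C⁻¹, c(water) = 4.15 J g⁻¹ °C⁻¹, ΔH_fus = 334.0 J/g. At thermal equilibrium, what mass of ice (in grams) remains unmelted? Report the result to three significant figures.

m_ice remaining = 456 g

Heat to warm all ice to 0 °C: 498.7×2.04×14.4 = 14650 J
Heat released by water cooling to 0 °C: 175.2×4.15×39.8 = 28938 J
28938 J < 14650 + 498.7×334.0 = 181215.8 J, so not all ice melts; final T = 0 °C.
Heat left for melting: 28938 − 14650 = 14288 J
Mass melted = 14288 / 334.0 = 42.78 g
Ice remaining = 498.7 − 42.78 = 455.92 g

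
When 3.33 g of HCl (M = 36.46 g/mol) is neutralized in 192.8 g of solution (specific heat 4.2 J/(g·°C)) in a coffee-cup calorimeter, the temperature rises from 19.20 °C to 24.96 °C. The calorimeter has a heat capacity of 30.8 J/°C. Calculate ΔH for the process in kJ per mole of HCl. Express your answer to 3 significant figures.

|ΔT| = |24.96 − 19.20| = 5.76 °C
|q_surr| = (192.8 × 4.2 + 30.8) × 5.76 = 840.56 × 5.76 = 4842 J
n(HCl) = 3.33 / 36.46 = 0.09133 mol
Temperature rose, so q_rxn = −|q_surr| = -4.842 kJ
ΔH = q_rxn / n = -53.02 kJ/mol

ΔH = -53.0 kJ/mol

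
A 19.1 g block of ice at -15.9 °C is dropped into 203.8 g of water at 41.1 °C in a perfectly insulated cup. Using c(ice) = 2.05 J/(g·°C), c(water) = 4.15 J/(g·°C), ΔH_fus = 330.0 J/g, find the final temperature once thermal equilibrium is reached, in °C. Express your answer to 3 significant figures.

Heat to bring ice to 0 °C and melt it: q₁ = 19.1×2.05×15.9 + 19.1×330.0 = 6925.6 J
Heat the water can supply cooling to 0 °C: 203.8×4.15×41.1 = 34761.1 J > q₁, so all ice melts.
Energy balance: 203.8×4.15×(41.1 − T) = 6925.6 + 19.1×4.15×(T − 0)
845.77(41.1 − T) = 6925.6 + 79.265 T
34761.1 − 6925.6 = 925.035 T
T = 27835.5 / 925.035 = 30.09 °C

T_f = 30.1 °C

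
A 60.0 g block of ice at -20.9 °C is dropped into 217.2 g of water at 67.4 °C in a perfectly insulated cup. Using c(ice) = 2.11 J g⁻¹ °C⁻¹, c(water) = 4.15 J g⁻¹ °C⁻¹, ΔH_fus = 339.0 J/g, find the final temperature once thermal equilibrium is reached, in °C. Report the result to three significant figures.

T_f = 32.8 °C

Heat to bring ice to 0 °C and melt it: q₁ = 60.0×2.11×20.9 + 60.0×339.0 = 22986 J
Heat the water can supply cooling to 0 °C: 217.2×4.15×67.4 = 60753.0 J > q₁, so all ice melts.
Energy balance: 217.2×4.15×(67.4 − T) = 22986 + 60.0×4.15×(T − 0)
901.38(67.4 − T) = 22986 + 249 T
60753.0 − 22986 = 1150.38 T
T = 37767.0 / 1150.38 = 32.83 °C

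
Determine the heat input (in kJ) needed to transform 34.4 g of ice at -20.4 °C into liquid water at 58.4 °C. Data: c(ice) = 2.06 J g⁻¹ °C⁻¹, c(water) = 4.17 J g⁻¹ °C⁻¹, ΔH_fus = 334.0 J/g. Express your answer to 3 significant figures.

q1 (heat ice -20.4→0.0 °C): 34.4 × 2.06 × 20.4 = 1446 J
q2 (melt at 0 °C): 34.4 × 334.0 = 11490 J
q3 (heat water 0.0→58.4 °C): 34.4 × 4.17 × 58.4 = 8377 J
Total: 1446 + 11490 + 8377 = 21313 J = 21.3 kJ

q = 21.3 kJ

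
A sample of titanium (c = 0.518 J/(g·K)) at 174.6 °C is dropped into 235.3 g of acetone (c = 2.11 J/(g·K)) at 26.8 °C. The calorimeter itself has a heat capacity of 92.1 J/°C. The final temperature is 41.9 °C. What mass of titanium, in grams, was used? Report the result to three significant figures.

m = 129 g

q_gained = (235.3 × 2.11 + 92.1) × (41.9 − 26.8) = 8888 J
q_lost = m × 0.518 × (174.6 − 41.9) = 68.7386 m
m = 8888 / 68.7386 = 129 g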